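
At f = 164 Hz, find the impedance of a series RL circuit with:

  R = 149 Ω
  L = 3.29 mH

Step 1 — Angular frequency: ω = 2π·f = 2π·164 = 1030 rad/s.
Step 2 — Component impedances:
  R: Z = R = 149 Ω
  L: Z = jωL = j·1030·0.00329 = 0 + j3.39 Ω
Step 3 — Series combination: Z_total = R + L = 149 + j3.39 Ω = 149∠1.3° Ω.

Z = 149 + j3.39 Ω = 149∠1.3° Ω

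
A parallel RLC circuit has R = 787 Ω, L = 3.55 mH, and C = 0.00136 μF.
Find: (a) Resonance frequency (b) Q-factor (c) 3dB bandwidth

Step 1 — Resonance: ω₀ = 1/√(LC) = 1/√(0.00355·1.36e-09) = 4.551e+05 rad/s.
Step 2 — f₀ = ω₀/(2π) = 7.243e+04 Hz.
Step 3 — Parallel Q: Q = R/(ω₀L) = 787/(4.551e+05·0.00355) = 0.4871.
Step 4 — Bandwidth: Δω = ω₀/Q = 9.343e+05 rad/s; BW = Δω/(2π) = 1.487e+05 Hz.

(a) f₀ = 7.243e+04 Hz  (b) Q = 0.4871  (c) BW = 1.487e+05 Hz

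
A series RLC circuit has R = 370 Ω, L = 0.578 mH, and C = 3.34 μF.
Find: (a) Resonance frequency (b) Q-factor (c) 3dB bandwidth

Step 1 — Resonance condition Im(Z)=0 gives ω₀ = 1/√(LC).
Step 2 — ω₀ = 1/√(0.000578·3.34e-06) = 2.276e+04 rad/s.
Step 3 — f₀ = ω₀/(2π) = 3622 Hz.
Step 4 — Series Q: Q = ω₀L/R = 2.276e+04·0.000578/370 = 0.03555.
Step 5 — 3dB bandwidth: Δω = ω₀/Q = 6.401e+05 rad/s; BW = Δω/(2π) = 1.019e+05 Hz.

(a) f₀ = 3622 Hz  (b) Q = 0.03555  (c) BW = 1.019e+05 Hz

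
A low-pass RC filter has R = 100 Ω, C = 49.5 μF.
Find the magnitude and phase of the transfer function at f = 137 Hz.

Step 1 — Angular frequency: ω = 2π·137 = 860.8 rad/s.
Step 2 — Transfer function: H(jω) = 1/(1 + jωRC).
Step 3 — Denominator: 1 + jωRC = 1 + j·860.8·100·4.95e-05 = 1 + j4.261.
Step 4 — H = 0.0522 - j0.2224.
Step 5 — Magnitude: |H| = 0.2285 (-12.8 dB); phase: φ = -76.8°.

|H| = 0.2285 (-12.8 dB), φ = -76.8°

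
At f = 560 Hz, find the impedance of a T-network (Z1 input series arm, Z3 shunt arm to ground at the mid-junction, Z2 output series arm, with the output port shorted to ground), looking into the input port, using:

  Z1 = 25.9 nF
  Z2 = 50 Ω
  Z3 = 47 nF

Step 1 — Angular frequency: ω = 2π·f = 2π·560 = 3519 rad/s.
Step 2 — Component impedances:
  Z1: Z = 1/(jωC) = -j/(ω·C) = 0 - j1.097e+04 Ω
  Z2: Z = R = 50 Ω
  Z3: Z = 1/(jωC) = -j/(ω·C) = 0 - j6047 Ω
Step 3 — With the output port shorted to ground, the output series arm Z2 runs from the junction to ground; the shunt arm Z3 also runs from the junction to ground. They appear in parallel: Z3 || Z2 = 50 - j0.4134 Ω.
Step 4 — Series with input arm Z1: Z_in = Z1 + (Z3 || Z2) = 50 - j1.097e+04 Ω = 1.097e+04∠-89.7° Ω.

Z = 50 - j1.097e+04 Ω = 1.097e+04∠-89.7° Ω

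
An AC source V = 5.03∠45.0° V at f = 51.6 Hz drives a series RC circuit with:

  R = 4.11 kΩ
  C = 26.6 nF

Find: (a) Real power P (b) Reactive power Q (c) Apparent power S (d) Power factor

Step 1 — Angular frequency: ω = 2π·f = 2π·51.6 = 324.2 rad/s.
Step 2 — Component impedances:
  R: Z = R = 4110 Ω
  C: Z = 1/(jωC) = -j/(ω·C) = 0 - j1.16e+05 Ω
Step 3 — Series combination: Z_total = R + C = 4110 - j1.16e+05 Ω = 1.16e+05∠-88.0° Ω.
Step 4 — Source phasor: V = 5.03∠45.0° V = 3.557 + j3.557 V.
Step 5 — Current: I = V / Z = -2.955e-05 + j3.172e-05 A = 4.335e-05∠133.0° A.
Step 6 — Complex power: S = V·I* = 7.724e-06 - j0.0002179 VA.
Step 7 — Real power: P = Re(S) = 7.724e-06 W.
Step 8 — Reactive power: Q = Im(S) = -0.0002179 VAR.
Step 9 — Apparent power: |S| = 0.0002181 VA.
Step 10 — Power factor: PF = P/|S| = 0.03542 (leading).

(a) P = 7.724e-06 W  (b) Q = -0.0002179 VAR  (c) S = 0.0002181 VA  (d) PF = 0.03542 (leading)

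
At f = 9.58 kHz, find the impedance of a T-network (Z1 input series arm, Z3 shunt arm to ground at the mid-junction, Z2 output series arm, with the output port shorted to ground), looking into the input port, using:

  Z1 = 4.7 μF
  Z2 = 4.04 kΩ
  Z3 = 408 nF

Step 1 — Angular frequency: ω = 2π·f = 2π·9580 = 6.019e+04 rad/s.
Step 2 — Component impedances:
  Z1: Z = 1/(jωC) = -j/(ω·C) = 0 - j3.535 Ω
  Z2: Z = R = 4040 Ω
  Z3: Z = 1/(jωC) = -j/(ω·C) = 0 - j40.72 Ω
Step 3 — With the output port shorted to ground, the output series arm Z2 runs from the junction to ground; the shunt arm Z3 also runs from the junction to ground. They appear in parallel: Z3 || Z2 = 0.4104 - j40.71 Ω.
Step 4 — Series with input arm Z1: Z_in = Z1 + (Z3 || Z2) = 0.4104 - j44.25 Ω = 44.25∠-89.5° Ω.

Z = 0.4104 - j44.25 Ω = 44.25∠-89.5° Ω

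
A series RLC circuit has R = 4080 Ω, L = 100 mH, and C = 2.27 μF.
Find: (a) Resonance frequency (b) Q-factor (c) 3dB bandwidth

Step 1 — Resonance condition Im(Z)=0 gives ω₀ = 1/√(LC).
Step 2 — ω₀ = 1/√(0.1·2.27e-06) = 2099 rad/s.
Step 3 — f₀ = ω₀/(2π) = 334 Hz.
Step 4 — Series Q: Q = ω₀L/R = 2099·0.1/4080 = 0.05144.
Step 5 — 3dB bandwidth: Δω = ω₀/Q = 4.08e+04 rad/s; BW = Δω/(2π) = 6494 Hz.

(a) f₀ = 334 Hz  (b) Q = 0.05144  (c) BW = 6494 Hz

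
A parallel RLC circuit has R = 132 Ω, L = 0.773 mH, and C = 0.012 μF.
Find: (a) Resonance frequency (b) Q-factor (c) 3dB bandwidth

Step 1 — Resonance: ω₀ = 1/√(LC) = 1/√(0.000773·1.2e-08) = 3.283e+05 rad/s.
Step 2 — f₀ = ω₀/(2π) = 5.226e+04 Hz.
Step 3 — Parallel Q: Q = R/(ω₀L) = 132/(3.283e+05·0.000773) = 0.5201.
Step 4 — Bandwidth: Δω = ω₀/Q = 6.313e+05 rad/s; BW = Δω/(2π) = 1.005e+05 Hz.

(a) f₀ = 5.226e+04 Hz  (b) Q = 0.5201  (c) BW = 1.005e+05 Hz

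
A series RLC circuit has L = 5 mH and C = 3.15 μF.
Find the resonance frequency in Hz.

Step 1 — Resonance condition Im(Z)=0 gives ω₀ = 1/√(LC).
Step 2 — ω₀ = 1/√(0.005·3.15e-06) = 7968 rad/s.
Step 3 — f₀ = ω₀/(2π) = 1268 Hz.

f₀ = 1268 Hz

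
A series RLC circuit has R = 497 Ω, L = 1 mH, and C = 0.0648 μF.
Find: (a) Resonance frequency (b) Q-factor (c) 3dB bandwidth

Step 1 — Resonance condition Im(Z)=0 gives ω₀ = 1/√(LC).
Step 2 — ω₀ = 1/√(0.001·6.48e-08) = 1.242e+05 rad/s.
Step 3 — f₀ = ω₀/(2π) = 1.977e+04 Hz.
Step 4 — Series Q: Q = ω₀L/R = 1.242e+05·0.001/497 = 0.25.
Step 5 — 3dB bandwidth: Δω = ω₀/Q = 4.97e+05 rad/s; BW = Δω/(2π) = 7.91e+04 Hz.

(a) f₀ = 1.977e+04 Hz  (b) Q = 0.25  (c) BW = 7.91e+04 Hz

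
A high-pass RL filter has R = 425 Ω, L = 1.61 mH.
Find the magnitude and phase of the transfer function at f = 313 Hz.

Step 1 — Angular frequency: ω = 2π·313 = 1967 rad/s.
Step 2 — Transfer function: H(jω) = jωL/(R + jωL).
Step 3 — Numerator jωL = j·3.166; denominator R + jωL = 425 + j3.166.
Step 4 — H = 5.55e-05 + j0.00745.
Step 5 — Magnitude: |H| = 0.00745 (-42.6 dB); phase: φ = 89.6°.

|H| = 0.00745 (-42.6 dB), φ = 89.6°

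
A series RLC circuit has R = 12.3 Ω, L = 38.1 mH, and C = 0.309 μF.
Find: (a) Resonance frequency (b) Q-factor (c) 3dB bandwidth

Step 1 — Resonance condition Im(Z)=0 gives ω₀ = 1/√(LC).
Step 2 — ω₀ = 1/√(0.0381·3.09e-07) = 9216 rad/s.
Step 3 — f₀ = ω₀/(2π) = 1467 Hz.
Step 4 — Series Q: Q = ω₀L/R = 9216·0.0381/12.3 = 28.55.
Step 5 — 3dB bandwidth: Δω = ω₀/Q = 322.8 rad/s; BW = Δω/(2π) = 51.38 Hz.

(a) f₀ = 1467 Hz  (b) Q = 28.55  (c) BW = 51.38 Hz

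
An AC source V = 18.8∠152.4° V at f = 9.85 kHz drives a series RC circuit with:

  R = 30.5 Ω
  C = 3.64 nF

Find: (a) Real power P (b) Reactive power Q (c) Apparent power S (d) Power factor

Step 1 — Angular frequency: ω = 2π·f = 2π·9850 = 6.189e+04 rad/s.
Step 2 — Component impedances:
  R: Z = R = 30.5 Ω
  C: Z = 1/(jωC) = -j/(ω·C) = 0 - j4439 Ω
Step 3 — Series combination: Z_total = R + C = 30.5 - j4439 Ω = 4439∠-89.6° Ω.
Step 4 — Source phasor: V = 18.8∠152.4° V = -16.66 + j8.71 V.
Step 5 — Current: I = V / Z = -0.001988 - j0.00374 A = 0.004235∠-118.0° A.
Step 6 — Complex power: S = V·I* = 0.0005471 - j0.07962 VA.
Step 7 — Real power: P = Re(S) = 0.0005471 W.
Step 8 — Reactive power: Q = Im(S) = -0.07962 VAR.
Step 9 — Apparent power: |S| = 0.07962 VA.
Step 10 — Power factor: PF = P/|S| = 0.006871 (leading).

(a) P = 0.0005471 W  (b) Q = -0.07962 VAR  (c) S = 0.07962 VA  (d) PF = 0.006871 (leading)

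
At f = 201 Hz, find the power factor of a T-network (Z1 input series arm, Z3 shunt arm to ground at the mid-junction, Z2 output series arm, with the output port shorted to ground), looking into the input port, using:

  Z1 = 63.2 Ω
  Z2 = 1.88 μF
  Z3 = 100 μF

Step 1 — Angular frequency: ω = 2π·f = 2π·201 = 1263 rad/s.
Step 2 — Component impedances:
  Z1: Z = R = 63.2 Ω
  Z2: Z = 1/(jωC) = -j/(ω·C) = 0 - j421.2 Ω
  Z3: Z = 1/(jωC) = -j/(ω·C) = 0 - j7.918 Ω
Step 3 — With the output port shorted to ground, the output series arm Z2 runs from the junction to ground; the shunt arm Z3 also runs from the junction to ground. They appear in parallel: Z3 || Z2 = 0 - j7.772 Ω.
Step 4 — Series with input arm Z1: Z_in = Z1 + (Z3 || Z2) = 63.2 - j7.772 Ω = 63.68∠-7.0° Ω.
Step 5 — Power factor: PF = cos(φ) = Re(Z)/|Z| = 63.2/63.68 = 0.9925.
Step 6 — Type: Im(Z) = -7.772 ⇒ leading (phase φ = -7.0°).

PF = 0.9925 (leading, φ = -7.0°)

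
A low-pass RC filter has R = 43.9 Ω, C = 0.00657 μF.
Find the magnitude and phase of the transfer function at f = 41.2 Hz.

Step 1 — Angular frequency: ω = 2π·41.2 = 258.9 rad/s.
Step 2 — Transfer function: H(jω) = 1/(1 + jωRC).
Step 3 — Denominator: 1 + jωRC = 1 + j·258.9·43.9·6.57e-09 = 1 + j7.466e-05.
Step 4 — H = 1 - j7.466e-05.
Step 5 — Magnitude: |H| = 1 (-0.0 dB); phase: φ = -0.0°.

|H| = 1 (-0.0 dB), φ = -0.0°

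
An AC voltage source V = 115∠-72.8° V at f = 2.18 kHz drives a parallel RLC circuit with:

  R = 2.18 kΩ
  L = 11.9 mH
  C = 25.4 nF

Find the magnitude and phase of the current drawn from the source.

Step 1 — Angular frequency: ω = 2π·f = 2π·2180 = 1.37e+04 rad/s.
Step 2 — Component impedances:
  R: Z = R = 2180 Ω
  L: Z = jωL = j·1.37e+04·0.0119 = 0 + j163 Ω
  C: Z = 1/(jωC) = -j/(ω·C) = 0 - j2874 Ω
Step 3 — Parallel combination: 1/Z_total = 1/R + 1/L + 1/C; Z_total = 13.61 + j171.7 Ω = 172.3∠85.5° Ω.
Step 4 — Source phasor: V = 115∠-72.8° V = 34.01 - j109.9 V.
Step 5 — Ohm's law: I = V / Z_total = (34.01 - j109.9) / (13.61 + j171.7) = -0.6202 - j0.2472 A.
Step 6 — Convert to polar: |I| = 0.6676 A, ∠I = -158.3°.

I = 0.6676∠-158.3° A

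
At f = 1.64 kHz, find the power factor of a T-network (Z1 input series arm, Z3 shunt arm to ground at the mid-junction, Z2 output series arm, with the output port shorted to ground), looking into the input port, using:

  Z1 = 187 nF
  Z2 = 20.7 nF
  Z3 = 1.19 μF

Step 1 — Angular frequency: ω = 2π·f = 2π·1640 = 1.03e+04 rad/s.
Step 2 — Component impedances:
  Z1: Z = 1/(jωC) = -j/(ω·C) = 0 - j519 Ω
  Z2: Z = 1/(jωC) = -j/(ω·C) = 0 - j4688 Ω
  Z3: Z = 1/(jωC) = -j/(ω·C) = 0 - j81.55 Ω
Step 3 — With the output port shorted to ground, the output series arm Z2 runs from the junction to ground; the shunt arm Z3 also runs from the junction to ground. They appear in parallel: Z3 || Z2 = 0 - j80.16 Ω.
Step 4 — Series with input arm Z1: Z_in = Z1 + (Z3 || Z2) = 0 - j599.1 Ω = 599.1∠-90.0° Ω.
Step 5 — Power factor: PF = cos(φ) = Re(Z)/|Z| = 0/599.1 = 0.
Step 6 — Type: Im(Z) = -599.1 ⇒ leading (phase φ = -90.0°).

PF = 0 (leading, φ = -90.0°)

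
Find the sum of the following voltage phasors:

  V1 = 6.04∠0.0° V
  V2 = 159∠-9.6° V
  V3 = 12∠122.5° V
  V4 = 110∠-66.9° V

Step 1 — Convert each phasor to rectangular form:
  V1 = 6.04·(cos(0.0°) + j·sin(0.0°)) = 6.04 V
  V2 = 159·(cos(-9.6°) + j·sin(-9.6°)) = 156.8 - j26.52 V
  V3 = 12·(cos(122.5°) + j·sin(122.5°)) = -6.448 + j10.12 V
  V4 = 110·(cos(-66.9°) + j·sin(-66.9°)) = 43.16 - j101.2 V
Step 2 — Sum components: V_total = 199.5 - j117.6 V.
Step 3 — Convert to polar: |V_total| = 231.6 V, ∠V_total = -30.5°.

V_total = 231.6∠-30.5° V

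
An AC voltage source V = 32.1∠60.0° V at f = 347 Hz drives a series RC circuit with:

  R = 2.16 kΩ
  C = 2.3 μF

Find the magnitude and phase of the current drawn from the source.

Step 1 — Angular frequency: ω = 2π·f = 2π·347 = 2180 rad/s.
Step 2 — Component impedances:
  R: Z = R = 2160 Ω
  C: Z = 1/(jωC) = -j/(ω·C) = 0 - j199.4 Ω
Step 3 — Series combination: Z_total = R + C = 2160 - j199.4 Ω = 2169∠-5.3° Ω.
Step 4 — Source phasor: V = 32.1∠60.0° V = 16.05 + j27.8 V.
Step 5 — Ohm's law: I = V / Z_total = (16.05 + j27.8) / (2160 - j199.4) = 0.00619 + j0.01344 A.
Step 6 — Convert to polar: |I| = 0.0148 A, ∠I = 65.3°.

I = 0.0148∠65.3° A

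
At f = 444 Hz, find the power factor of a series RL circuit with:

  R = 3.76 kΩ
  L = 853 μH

Step 1 — Angular frequency: ω = 2π·f = 2π·444 = 2790 rad/s.
Step 2 — Component impedances:
  R: Z = R = 3760 Ω
  L: Z = jωL = j·2790·0.000853 = 0 + j2.38 Ω
Step 3 — Series combination: Z_total = R + L = 3760 + j2.38 Ω = 3760∠0.0° Ω.
Step 4 — Power factor: PF = cos(φ) = Re(Z)/|Z| = 3760/3760 = 1.
Step 5 — Type: Im(Z) = 2.38 ⇒ lagging (phase φ = 0.0°).

PF = 1 (lagging, φ = 0.0°)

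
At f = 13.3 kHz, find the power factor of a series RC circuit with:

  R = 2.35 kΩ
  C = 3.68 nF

Step 1 — Angular frequency: ω = 2π·f = 2π·1.33e+04 = 8.357e+04 rad/s.
Step 2 — Component impedances:
  R: Z = R = 2350 Ω
  C: Z = 1/(jωC) = -j/(ω·C) = 0 - j3252 Ω
Step 3 — Series combination: Z_total = R + C = 2350 - j3252 Ω = 4012∠-54.1° Ω.
Step 4 — Power factor: PF = cos(φ) = Re(Z)/|Z| = 2350/4012 = 0.5857.
Step 5 — Type: Im(Z) = -3252 ⇒ leading (phase φ = -54.1°).

PF = 0.5857 (leading, φ = -54.1°)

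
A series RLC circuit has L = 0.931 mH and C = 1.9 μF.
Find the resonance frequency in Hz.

Step 1 — Resonance condition Im(Z)=0 gives ω₀ = 1/√(LC).
Step 2 — ω₀ = 1/√(0.000931·1.9e-06) = 2.378e+04 rad/s.
Step 3 — f₀ = ω₀/(2π) = 3784 Hz.

f₀ = 3784 Hz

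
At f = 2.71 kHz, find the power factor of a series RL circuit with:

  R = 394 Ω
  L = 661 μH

Step 1 — Angular frequency: ω = 2π·f = 2π·2710 = 1.703e+04 rad/s.
Step 2 — Component impedances:
  R: Z = R = 394 Ω
  L: Z = jωL = j·1.703e+04·0.000661 = 0 + j11.26 Ω
Step 3 — Series combination: Z_total = R + L = 394 + j11.26 Ω = 394.2∠1.6° Ω.
Step 4 — Power factor: PF = cos(φ) = Re(Z)/|Z| = 394/394.16 = 0.9996.
Step 5 — Type: Im(Z) = 11.26 ⇒ lagging (phase φ = 1.6°).

PF = 0.9996 (lagging, φ = 1.6°)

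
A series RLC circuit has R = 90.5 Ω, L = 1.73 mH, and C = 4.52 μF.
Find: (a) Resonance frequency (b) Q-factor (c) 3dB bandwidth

Step 1 — Resonance condition Im(Z)=0 gives ω₀ = 1/√(LC).
Step 2 — ω₀ = 1/√(0.00173·4.52e-06) = 1.131e+04 rad/s.
Step 3 — f₀ = ω₀/(2π) = 1800 Hz.
Step 4 — Series Q: Q = ω₀L/R = 1.131e+04·0.00173/90.5 = 0.2162.
Step 5 — 3dB bandwidth: Δω = ω₀/Q = 5.231e+04 rad/s; BW = Δω/(2π) = 8326 Hz.

(a) f₀ = 1800 Hz  (b) Q = 0.2162  (c) BW = 8326 Hz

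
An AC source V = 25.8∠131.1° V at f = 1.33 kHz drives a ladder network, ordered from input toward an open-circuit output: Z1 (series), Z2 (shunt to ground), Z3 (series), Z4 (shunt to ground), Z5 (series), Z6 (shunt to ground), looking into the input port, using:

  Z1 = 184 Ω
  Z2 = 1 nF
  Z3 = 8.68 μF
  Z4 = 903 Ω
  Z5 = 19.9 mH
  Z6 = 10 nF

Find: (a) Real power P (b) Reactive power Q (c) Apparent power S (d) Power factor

Step 1 — Angular frequency: ω = 2π·f = 2π·1330 = 8357 rad/s.
Step 2 — Component impedances:
  Z1: Z = R = 184 Ω
  Z2: Z = 1/(jωC) = -j/(ω·C) = 0 - j1.197e+05 Ω
  Z3: Z = 1/(jωC) = -j/(ω·C) = 0 - j13.79 Ω
  Z4: Z = R = 903 Ω
  Z5: Z = jωL = j·8357·0.0199 = 0 + j166.3 Ω
  Z6: Z = 1/(jωC) = -j/(ω·C) = 0 - j1.197e+04 Ω
Step 3 — Ladder network (open output): work backward from the far end, alternating series and parallel combinations. Z_in = 1080 - j89.15 Ω = 1084∠-4.7° Ω.
Step 4 — Source phasor: V = 25.8∠131.1° V = -16.96 + j19.44 V.
Step 5 — Current: I = V / Z = -0.01707 + j0.01659 A = 0.0238∠135.8° A.
Step 6 — Complex power: S = V·I* = 0.6119 - j0.05049 VA.
Step 7 — Real power: P = Re(S) = 0.6119 W.
Step 8 — Reactive power: Q = Im(S) = -0.05049 VAR.
Step 9 — Apparent power: |S| = 0.614 VA.
Step 10 — Power factor: PF = P/|S| = 0.9966 (leading).

(a) P = 0.6119 W  (b) Q = -0.05049 VAR  (c) S = 0.614 VA  (d) PF = 0.9966 (leading)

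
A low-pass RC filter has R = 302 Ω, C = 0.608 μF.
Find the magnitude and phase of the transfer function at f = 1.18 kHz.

Step 1 — Angular frequency: ω = 2π·1180 = 7414 rad/s.
Step 2 — Transfer function: H(jω) = 1/(1 + jωRC).
Step 3 — Denominator: 1 + jωRC = 1 + j·7414·302·6.08e-07 = 1 + j1.361.
Step 4 — H = 0.3505 - j0.4771.
Step 5 — Magnitude: |H| = 0.592 (-4.6 dB); phase: φ = -53.7°.

|H| = 0.592 (-4.6 dB), φ = -53.7°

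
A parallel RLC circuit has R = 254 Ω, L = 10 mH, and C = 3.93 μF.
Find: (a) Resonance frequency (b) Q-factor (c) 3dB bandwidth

Step 1 — Resonance: ω₀ = 1/√(LC) = 1/√(0.01·3.93e-06) = 5044 rad/s.
Step 2 — f₀ = ω₀/(2π) = 802.8 Hz.
Step 3 — Parallel Q: Q = R/(ω₀L) = 254/(5044·0.01) = 5.035.
Step 4 — Bandwidth: Δω = ω₀/Q = 1002 rad/s; BW = Δω/(2π) = 159.4 Hz.

(a) f₀ = 802.8 Hz  (b) Q = 5.035  (c) BW = 159.4 Hz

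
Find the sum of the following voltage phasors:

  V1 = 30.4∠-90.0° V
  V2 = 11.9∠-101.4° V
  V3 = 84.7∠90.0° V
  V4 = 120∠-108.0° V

Step 1 — Convert each phasor to rectangular form:
  V1 = 30.4·(cos(-90.0°) + j·sin(-90.0°)) = 0 - j30.4 V
  V2 = 11.9·(cos(-101.4°) + j·sin(-101.4°)) = -2.352 - j11.67 V
  V3 = 84.7·(cos(90.0°) + j·sin(90.0°)) = 0 + j84.7 V
  V4 = 120·(cos(-108.0°) + j·sin(-108.0°)) = -37.08 - j114.1 V
Step 2 — Sum components: V_total = -39.43 - j71.49 V.
Step 3 — Convert to polar: |V_total| = 81.65 V, ∠V_total = -118.9°.

V_total = 81.65∠-118.9° V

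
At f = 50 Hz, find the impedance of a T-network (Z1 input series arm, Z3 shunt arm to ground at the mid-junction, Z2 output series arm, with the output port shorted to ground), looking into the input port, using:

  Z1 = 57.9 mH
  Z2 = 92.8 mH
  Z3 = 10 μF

Step 1 — Angular frequency: ω = 2π·f = 2π·50 = 314.2 rad/s.
Step 2 — Component impedances:
  Z1: Z = jωL = j·314.2·0.0579 = 0 + j18.19 Ω
  Z2: Z = jωL = j·314.2·0.0928 = 0 + j29.15 Ω
  Z3: Z = 1/(jωC) = -j/(ω·C) = 0 - j318.3 Ω
Step 3 — With the output port shorted to ground, the output series arm Z2 runs from the junction to ground; the shunt arm Z3 also runs from the junction to ground. They appear in parallel: Z3 || Z2 = 0 + j32.09 Ω.
Step 4 — Series with input arm Z1: Z_in = Z1 + (Z3 || Z2) = 0 + j50.28 Ω = 50.28∠90.0° Ω.

Z = 0 + j50.28 Ω = 50.28∠90.0° Ω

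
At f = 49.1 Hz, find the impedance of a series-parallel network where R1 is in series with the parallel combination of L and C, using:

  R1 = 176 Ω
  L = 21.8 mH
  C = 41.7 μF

Step 1 — Angular frequency: ω = 2π·f = 2π·49.1 = 308.5 rad/s.
Step 2 — Component impedances:
  R1: Z = R = 176 Ω
  L: Z = jωL = j·308.5·0.0218 = 0 + j6.725 Ω
  C: Z = 1/(jωC) = -j/(ω·C) = 0 - j77.73 Ω
Step 3 — Parallel branch: L || C = 1/(1/L + 1/C) = 0 + j7.362 Ω.
Step 4 — Series with R1: Z_total = R1 + (L || C) = 176 + j7.362 Ω = 176.2∠2.4° Ω.

Z = 176 + j7.362 Ω = 176.2∠2.4° Ω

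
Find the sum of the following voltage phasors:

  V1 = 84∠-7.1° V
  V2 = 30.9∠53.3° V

Step 1 — Convert each phasor to rectangular form:
  V1 = 84·(cos(-7.1°) + j·sin(-7.1°)) = 83.36 - j10.38 V
  V2 = 30.9·(cos(53.3°) + j·sin(53.3°)) = 18.47 + j24.77 V
Step 2 — Sum components: V_total = 101.8 + j14.39 V.
Step 3 — Convert to polar: |V_total| = 102.8 V, ∠V_total = 8.0°.

V_total = 102.8∠8.0° V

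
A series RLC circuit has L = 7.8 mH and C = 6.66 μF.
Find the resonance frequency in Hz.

Step 1 — Resonance condition Im(Z)=0 gives ω₀ = 1/√(LC).
Step 2 — ω₀ = 1/√(0.0078·6.66e-06) = 4387 rad/s.
Step 3 — f₀ = ω₀/(2π) = 698.3 Hz.

f₀ = 698.3 Hz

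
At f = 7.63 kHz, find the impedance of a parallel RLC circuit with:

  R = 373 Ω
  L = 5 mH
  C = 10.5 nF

Step 1 — Angular frequency: ω = 2π·f = 2π·7630 = 4.794e+04 rad/s.
Step 2 — Component impedances:
  R: Z = R = 373 Ω
  L: Z = jωL = j·4.794e+04·0.005 = 0 + j239.7 Ω
  C: Z = 1/(jωC) = -j/(ω·C) = 0 - j1987 Ω
Step 3 — Parallel combination: 1/Z_total = 1/R + 1/L + 1/C; Z_total = 129.9 + j177.7 Ω = 220.1∠53.8° Ω.

Z = 129.9 + j177.7 Ω = 220.1∠53.8° Ω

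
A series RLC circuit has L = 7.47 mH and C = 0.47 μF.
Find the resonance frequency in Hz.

Step 1 — Resonance condition Im(Z)=0 gives ω₀ = 1/√(LC).
Step 2 — ω₀ = 1/√(0.00747·4.7e-07) = 1.688e+04 rad/s.
Step 3 — f₀ = ω₀/(2π) = 2686 Hz.

f₀ = 2686 Hz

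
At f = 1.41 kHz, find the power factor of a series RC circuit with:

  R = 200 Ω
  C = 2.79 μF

Step 1 — Angular frequency: ω = 2π·f = 2π·1410 = 8859 rad/s.
Step 2 — Component impedances:
  R: Z = R = 200 Ω
  C: Z = 1/(jωC) = -j/(ω·C) = 0 - j40.46 Ω
Step 3 — Series combination: Z_total = R + C = 200 - j40.46 Ω = 204.1∠-11.4° Ω.
Step 4 — Power factor: PF = cos(φ) = Re(Z)/|Z| = 200/204.051 = 0.9801.
Step 5 — Type: Im(Z) = -40.46 ⇒ leading (phase φ = -11.4°).

PF = 0.9801 (leading, φ = -11.4°)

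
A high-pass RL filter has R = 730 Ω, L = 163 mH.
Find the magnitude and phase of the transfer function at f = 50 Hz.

Step 1 — Angular frequency: ω = 2π·50 = 314.2 rad/s.
Step 2 — Transfer function: H(jω) = jωL/(R + jωL).
Step 3 — Numerator jωL = j·51.21; denominator R + jωL = 730 + j51.21.
Step 4 — H = 0.004897 + j0.0698.
Step 5 — Magnitude: |H| = 0.06998 (-23.1 dB); phase: φ = 86.0°.

|H| = 0.06998 (-23.1 dB), φ = 86.0°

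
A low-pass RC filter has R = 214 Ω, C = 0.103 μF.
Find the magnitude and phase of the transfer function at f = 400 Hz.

Step 1 — Angular frequency: ω = 2π·400 = 2513 rad/s.
Step 2 — Transfer function: H(jω) = 1/(1 + jωRC).
Step 3 — Denominator: 1 + jωRC = 1 + j·2513·214·1.03e-07 = 1 + j0.0554.
Step 4 — H = 0.9969 - j0.05523.
Step 5 — Magnitude: |H| = 0.9985 (-0.0 dB); phase: φ = -3.2°.

|H| = 0.9985 (-0.0 dB), φ = -3.2°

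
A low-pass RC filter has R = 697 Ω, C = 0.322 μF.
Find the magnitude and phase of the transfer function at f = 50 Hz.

Step 1 — Angular frequency: ω = 2π·50 = 314.2 rad/s.
Step 2 — Transfer function: H(jω) = 1/(1 + jωRC).
Step 3 — Denominator: 1 + jωRC = 1 + j·314.2·697·3.22e-07 = 1 + j0.07051.
Step 4 — H = 0.9951 - j0.07016.
Step 5 — Magnitude: |H| = 0.9975 (-0.0 dB); phase: φ = -4.0°.

|H| = 0.9975 (-0.0 dB), φ = -4.0°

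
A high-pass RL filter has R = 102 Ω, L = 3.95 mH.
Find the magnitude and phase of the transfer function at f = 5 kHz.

Step 1 — Angular frequency: ω = 2π·5000 = 3.142e+04 rad/s.
Step 2 — Transfer function: H(jω) = jωL/(R + jωL).
Step 3 — Numerator jωL = j·124.1; denominator R + jωL = 102 + j124.1.
Step 4 — H = 0.5968 + j0.4905.
Step 5 — Magnitude: |H| = 0.7725 (-2.2 dB); phase: φ = 39.4°.

|H| = 0.7725 (-2.2 dB), φ = 39.4°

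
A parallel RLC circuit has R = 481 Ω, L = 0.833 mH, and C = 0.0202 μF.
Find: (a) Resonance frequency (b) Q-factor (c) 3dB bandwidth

Step 1 — Resonance: ω₀ = 1/√(LC) = 1/√(0.000833·2.02e-08) = 2.438e+05 rad/s.
Step 2 — f₀ = ω₀/(2π) = 3.88e+04 Hz.
Step 3 — Parallel Q: Q = R/(ω₀L) = 481/(2.438e+05·0.000833) = 2.369.
Step 4 — Bandwidth: Δω = ω₀/Q = 1.029e+05 rad/s; BW = Δω/(2π) = 1.638e+04 Hz.

(a) f₀ = 3.88e+04 Hz  (b) Q = 2.369  (c) BW = 1.638e+04 Hz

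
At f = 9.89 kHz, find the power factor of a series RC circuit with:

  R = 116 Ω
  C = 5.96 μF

Step 1 — Angular frequency: ω = 2π·f = 2π·9890 = 6.214e+04 rad/s.
Step 2 — Component impedances:
  R: Z = R = 116 Ω
  C: Z = 1/(jωC) = -j/(ω·C) = 0 - j2.7 Ω
Step 3 — Series combination: Z_total = R + C = 116 - j2.7 Ω = 116∠-1.3° Ω.
Step 4 — Power factor: PF = cos(φ) = Re(Z)/|Z| = 116/116.03 = 0.9997.
Step 5 — Type: Im(Z) = -2.7 ⇒ leading (phase φ = -1.3°).

PF = 0.9997 (leading, φ = -1.3°)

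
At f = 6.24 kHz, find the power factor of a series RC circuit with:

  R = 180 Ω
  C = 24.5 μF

Step 1 — Angular frequency: ω = 2π·f = 2π·6240 = 3.921e+04 rad/s.
Step 2 — Component impedances:
  R: Z = R = 180 Ω
  C: Z = 1/(jωC) = -j/(ω·C) = 0 - j1.041 Ω
Step 3 — Series combination: Z_total = R + C = 180 - j1.041 Ω = 180∠-0.3° Ω.
Step 4 — Power factor: PF = cos(φ) = Re(Z)/|Z| = 180/180 = 1.
Step 5 — Type: Im(Z) = -1.041 ⇒ leading (phase φ = -0.3°).

PF = 1 (leading, φ = -0.3°)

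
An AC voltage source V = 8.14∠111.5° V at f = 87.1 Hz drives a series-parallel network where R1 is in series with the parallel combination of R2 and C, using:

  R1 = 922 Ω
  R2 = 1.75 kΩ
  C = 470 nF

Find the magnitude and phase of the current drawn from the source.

Step 1 — Angular frequency: ω = 2π·f = 2π·87.1 = 547.3 rad/s.
Step 2 — Component impedances:
  R1: Z = R = 922 Ω
  R2: Z = R = 1750 Ω
  C: Z = 1/(jωC) = -j/(ω·C) = 0 - j3888 Ω
Step 3 — Parallel branch: R2 || C = 1/(1/R2 + 1/C) = 1455 - j655 Ω.
Step 4 — Series with R1: Z_total = R1 + (R2 || C) = 2377 - j655 Ω = 2466∠-15.4° Ω.
Step 5 — Source phasor: V = 8.14∠111.5° V = -2.983 + j7.574 V.
Step 6 — Ohm's law: I = V / Z_total = (-2.983 + j7.574) / (2377 - j655) = -0.001982 + j0.00264 A.
Step 7 — Convert to polar: |I| = 0.003301 A, ∠I = 126.9°.

I = 0.003301∠126.9° A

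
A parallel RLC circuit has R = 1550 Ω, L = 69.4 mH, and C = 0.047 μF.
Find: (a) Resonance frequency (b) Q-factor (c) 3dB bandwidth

Step 1 — Resonance: ω₀ = 1/√(LC) = 1/√(0.0694·4.7e-08) = 1.751e+04 rad/s.
Step 2 — f₀ = ω₀/(2π) = 2787 Hz.
Step 3 — Parallel Q: Q = R/(ω₀L) = 1550/(1.751e+04·0.0694) = 1.276.
Step 4 — Bandwidth: Δω = ω₀/Q = 1.373e+04 rad/s; BW = Δω/(2π) = 2185 Hz.

(a) f₀ = 2787 Hz  (b) Q = 1.276  (c) BW = 2185 Hz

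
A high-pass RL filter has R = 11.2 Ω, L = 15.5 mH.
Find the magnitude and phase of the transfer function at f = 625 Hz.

Step 1 — Angular frequency: ω = 2π·625 = 3927 rad/s.
Step 2 — Transfer function: H(jω) = jωL/(R + jωL).
Step 3 — Numerator jωL = j·60.87; denominator R + jωL = 11.2 + j60.87.
Step 4 — H = 0.9673 + j0.178.
Step 5 — Magnitude: |H| = 0.9835 (-0.1 dB); phase: φ = 10.4°.

|H| = 0.9835 (-0.1 dB), φ = 10.4°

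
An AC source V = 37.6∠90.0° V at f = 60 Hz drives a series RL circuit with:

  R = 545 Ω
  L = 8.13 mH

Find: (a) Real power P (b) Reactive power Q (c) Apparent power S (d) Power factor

Step 1 — Angular frequency: ω = 2π·f = 2π·60 = 377 rad/s.
Step 2 — Component impedances:
  R: Z = R = 545 Ω
  L: Z = jωL = j·377·0.00813 = 0 + j3.065 Ω
Step 3 — Series combination: Z_total = R + L = 545 + j3.065 Ω = 545∠0.3° Ω.
Step 4 — Source phasor: V = 37.6∠90.0° V = 0 + j37.6 V.
Step 5 — Current: I = V / Z = 0.000388 + j0.06899 A = 0.06899∠89.7° A.
Step 6 — Complex power: S = V·I* = 2.594 + j0.01459 VA.
Step 7 — Real power: P = Re(S) = 2.594 W.
Step 8 — Reactive power: Q = Im(S) = 0.01459 VAR.
Step 9 — Apparent power: |S| = 2.594 VA.
Step 10 — Power factor: PF = P/|S| = 1 (lagging).

(a) P = 2.594 W  (b) Q = 0.01459 VAR  (c) S = 2.594 VA  (d) PF = 1 (lagging)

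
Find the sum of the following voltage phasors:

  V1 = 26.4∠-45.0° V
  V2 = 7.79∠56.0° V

Step 1 — Convert each phasor to rectangular form:
  V1 = 26.4·(cos(-45.0°) + j·sin(-45.0°)) = 18.67 - j18.67 V
  V2 = 7.79·(cos(56.0°) + j·sin(56.0°)) = 4.356 + j6.458 V
Step 2 — Sum components: V_total = 23.02 - j12.21 V.
Step 3 — Convert to polar: |V_total| = 26.06 V, ∠V_total = -27.9°.

V_total = 26.06∠-27.9° V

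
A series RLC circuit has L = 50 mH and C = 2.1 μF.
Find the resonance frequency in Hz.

Step 1 — Resonance condition Im(Z)=0 gives ω₀ = 1/√(LC).
Step 2 — ω₀ = 1/√(0.05·2.1e-06) = 3086 rad/s.
Step 3 — f₀ = ω₀/(2π) = 491.2 Hz.

f₀ = 491.2 Hz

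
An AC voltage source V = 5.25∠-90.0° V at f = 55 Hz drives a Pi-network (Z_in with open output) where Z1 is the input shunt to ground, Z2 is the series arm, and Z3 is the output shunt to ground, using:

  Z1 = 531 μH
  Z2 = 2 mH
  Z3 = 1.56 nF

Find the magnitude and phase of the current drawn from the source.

Step 1 — Angular frequency: ω = 2π·f = 2π·55 = 345.6 rad/s.
Step 2 — Component impedances:
  Z1: Z = jωL = j·345.6·0.000531 = 0 + j0.1835 Ω
  Z2: Z = jωL = j·345.6·0.002 = 0 + j0.6912 Ω
  Z3: Z = 1/(jωC) = -j/(ω·C) = 0 - j1.855e+06 Ω
Step 3 — With open output, the series arm Z2 and the output shunt Z3 appear in series to ground: Z2 + Z3 = 0 - j1.855e+06 Ω.
Step 4 — Parallel with input shunt Z1: Z_in = Z1 || (Z2 + Z3) = 0 + j0.1835 Ω = 0.1835∠90.0° Ω.
Step 5 — Source phasor: V = 5.25∠-90.0° V = 0 - j5.25 V.
Step 6 — Ohm's law: I = V / Z_total = (0 - j5.25) / (0 + j0.1835) = -28.61 A.
Step 7 — Convert to polar: |I| = 28.61 A, ∠I = -180.0°.

I = 28.61∠-180.0° A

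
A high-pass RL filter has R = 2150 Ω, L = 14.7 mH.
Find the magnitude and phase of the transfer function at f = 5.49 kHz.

Step 1 — Angular frequency: ω = 2π·5490 = 3.449e+04 rad/s.
Step 2 — Transfer function: H(jω) = jωL/(R + jωL).
Step 3 — Numerator jωL = j·507.1; denominator R + jωL = 2150 + j507.1.
Step 4 — H = 0.05269 + j0.2234.
Step 5 — Magnitude: |H| = 0.2295 (-12.8 dB); phase: φ = 76.7°.

|H| = 0.2295 (-12.8 dB), φ = 76.7°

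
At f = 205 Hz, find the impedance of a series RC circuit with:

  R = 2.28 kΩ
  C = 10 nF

Step 1 — Angular frequency: ω = 2π·f = 2π·205 = 1288 rad/s.
Step 2 — Component impedances:
  R: Z = R = 2280 Ω
  C: Z = 1/(jωC) = -j/(ω·C) = 0 - j7.764e+04 Ω
Step 3 — Series combination: Z_total = R + C = 2280 - j7.764e+04 Ω = 7.767e+04∠-88.3° Ω.

Z = 2280 - j7.764e+04 Ω = 7.767e+04∠-88.3° Ω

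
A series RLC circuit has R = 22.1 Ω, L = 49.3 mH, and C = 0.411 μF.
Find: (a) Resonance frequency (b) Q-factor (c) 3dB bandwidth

Step 1 — Resonance: ω₀ = 1/√(LC) = 1/√(0.0493·4.11e-07) = 7025 rad/s.
Step 2 — f₀ = ω₀/(2π) = 1118 Hz.
Step 3 — Series Q: Q = ω₀L/R = 7025·0.0493/22.1 = 15.67.
Step 4 — Bandwidth: Δω = ω₀/Q = 448.3 rad/s; BW = Δω/(2π) = 71.35 Hz.

(a) f₀ = 1118 Hz  (b) Q = 15.67  (c) BW = 71.35 Hz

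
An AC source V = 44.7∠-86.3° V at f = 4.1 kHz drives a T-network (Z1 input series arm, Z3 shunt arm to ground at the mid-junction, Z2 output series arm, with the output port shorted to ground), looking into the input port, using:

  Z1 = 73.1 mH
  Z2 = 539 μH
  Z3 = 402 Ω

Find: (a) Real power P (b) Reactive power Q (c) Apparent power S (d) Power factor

Step 1 — Angular frequency: ω = 2π·f = 2π·4100 = 2.576e+04 rad/s.
Step 2 — Component impedances:
  Z1: Z = jωL = j·2.576e+04·0.0731 = 0 + j1883 Ω
  Z2: Z = jωL = j·2.576e+04·0.000539 = 0 + j13.89 Ω
  Z3: Z = R = 402 Ω
Step 3 — With the output port shorted to ground, the output series arm Z2 runs from the junction to ground; the shunt arm Z3 also runs from the junction to ground. They appear in parallel: Z3 || Z2 = 0.479 + j13.87 Ω.
Step 4 — Series with input arm Z1: Z_in = Z1 + (Z3 || Z2) = 0.479 + j1897 Ω = 1897∠90.0° Ω.
Step 5 — Source phasor: V = 44.7∠-86.3° V = 2.885 - j44.61 V.
Step 6 — Current: I = V / Z = -0.02351 - j0.001527 A = 0.02356∠-176.3° A.
Step 7 — Complex power: S = V·I* = 0.000266 + j1.053 VA.
Step 8 — Real power: P = Re(S) = 0.000266 W.
Step 9 — Reactive power: Q = Im(S) = 1.053 VAR.
Step 10 — Apparent power: |S| = 1.053 VA.
Step 11 — Power factor: PF = P/|S| = 0.0002525 (lagging).

(a) P = 0.000266 W  (b) Q = 1.053 VAR  (c) S = 1.053 VA  (d) PF = 0.0002525 (lagging)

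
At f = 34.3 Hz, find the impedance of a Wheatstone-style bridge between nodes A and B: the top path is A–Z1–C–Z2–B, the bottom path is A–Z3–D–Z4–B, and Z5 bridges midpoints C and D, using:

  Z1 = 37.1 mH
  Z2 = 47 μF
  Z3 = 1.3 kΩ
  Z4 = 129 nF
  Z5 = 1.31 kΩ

Step 1 — Angular frequency: ω = 2π·f = 2π·34.3 = 215.5 rad/s.
Step 2 — Component impedances:
  Z1: Z = jωL = j·215.5·0.0371 = 0 + j7.996 Ω
  Z2: Z = 1/(jωC) = -j/(ω·C) = 0 - j98.73 Ω
  Z3: Z = R = 1300 Ω
  Z4: Z = 1/(jωC) = -j/(ω·C) = 0 - j3.597e+04 Ω
  Z5: Z = R = 1310 Ω
Step 3 — Bridge requires nodal analysis (the Z5 bridge couples midpoints C and D, so the two paths cannot be reduced to a simple series/parallel combination). Setting node B to ground and injecting 1 A at node A, the 3-node admittance system at A, C, D solves to V_A = Z_AB = 0.02893 - j90.48 Ω = 90.48∠-90.0° Ω.

Z = 0.02893 - j90.48 Ω = 90.48∠-90.0° Ω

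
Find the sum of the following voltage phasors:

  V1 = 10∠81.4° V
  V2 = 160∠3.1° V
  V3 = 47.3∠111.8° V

Step 1 — Convert each phasor to rectangular form:
  V1 = 10·(cos(81.4°) + j·sin(81.4°)) = 1.495 + j9.888 V
  V2 = 160·(cos(3.1°) + j·sin(3.1°)) = 159.8 + j8.653 V
  V3 = 47.3·(cos(111.8°) + j·sin(111.8°)) = -17.57 + j43.92 V
Step 2 — Sum components: V_total = 143.7 + j62.46 V.
Step 3 — Convert to polar: |V_total| = 156.7 V, ∠V_total = 23.5°.

V_total = 156.7∠23.5° V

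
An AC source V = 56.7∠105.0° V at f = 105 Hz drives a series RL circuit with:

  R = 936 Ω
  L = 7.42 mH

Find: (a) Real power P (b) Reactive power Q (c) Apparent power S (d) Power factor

Step 1 — Angular frequency: ω = 2π·f = 2π·105 = 659.7 rad/s.
Step 2 — Component impedances:
  R: Z = R = 936 Ω
  L: Z = jωL = j·659.7·0.00742 = 0 + j4.895 Ω
Step 3 — Series combination: Z_total = R + L = 936 + j4.895 Ω = 936∠0.3° Ω.
Step 4 — Source phasor: V = 56.7∠105.0° V = -14.68 + j54.77 V.
Step 5 — Current: I = V / Z = -0.01537 + j0.05859 A = 0.06058∠104.7° A.
Step 6 — Complex power: S = V·I* = 3.435 + j0.01796 VA.
Step 7 — Real power: P = Re(S) = 3.435 W.
Step 8 — Reactive power: Q = Im(S) = 0.01796 VAR.
Step 9 — Apparent power: |S| = 3.435 VA.
Step 10 — Power factor: PF = P/|S| = 1 (lagging).

(a) P = 3.435 W  (b) Q = 0.01796 VAR  (c) S = 3.435 VA  (d) PF = 1 (lagging)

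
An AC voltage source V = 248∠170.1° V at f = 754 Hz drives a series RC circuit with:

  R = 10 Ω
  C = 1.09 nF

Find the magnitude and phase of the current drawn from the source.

Step 1 — Angular frequency: ω = 2π·f = 2π·754 = 4738 rad/s.
Step 2 — Component impedances:
  R: Z = R = 10 Ω
  C: Z = 1/(jωC) = -j/(ω·C) = 0 - j1.937e+05 Ω
Step 3 — Series combination: Z_total = R + C = 10 - j1.937e+05 Ω = 1.937e+05∠-90.0° Ω.
Step 4 — Source phasor: V = 248∠170.1° V = -244.3 + j42.64 V.
Step 5 — Ohm's law: I = V / Z_total = (-244.3 + j42.64) / (10 - j1.937e+05) = -0.0002202 - j0.001262 A.
Step 6 — Convert to polar: |I| = 0.001281 A, ∠I = -99.9°.

I = 0.001281∠-99.9° A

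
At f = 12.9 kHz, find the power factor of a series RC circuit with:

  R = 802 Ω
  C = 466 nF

Step 1 — Angular frequency: ω = 2π·f = 2π·1.29e+04 = 8.105e+04 rad/s.
Step 2 — Component impedances:
  R: Z = R = 802 Ω
  C: Z = 1/(jωC) = -j/(ω·C) = 0 - j26.48 Ω
Step 3 — Series combination: Z_total = R + C = 802 - j26.48 Ω = 802.4∠-1.9° Ω.
Step 4 — Power factor: PF = cos(φ) = Re(Z)/|Z| = 802/802.4 = 0.9995.
Step 5 — Type: Im(Z) = -26.48 ⇒ leading (phase φ = -1.9°).

PF = 0.9995 (leading, φ = -1.9°)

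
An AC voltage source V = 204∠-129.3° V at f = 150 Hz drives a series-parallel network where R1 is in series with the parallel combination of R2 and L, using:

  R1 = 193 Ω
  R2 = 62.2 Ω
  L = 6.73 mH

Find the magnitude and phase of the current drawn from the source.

Step 1 — Angular frequency: ω = 2π·f = 2π·150 = 942.5 rad/s.
Step 2 — Component impedances:
  R1: Z = R = 193 Ω
  R2: Z = R = 62.2 Ω
  L: Z = jωL = j·942.5·0.00673 = 0 + j6.343 Ω
Step 3 — Parallel branch: R2 || L = 1/(1/R2 + 1/L) = 0.6402 + j6.278 Ω.
Step 4 — Series with R1: Z_total = R1 + (R2 || L) = 193.6 + j6.278 Ω = 193.7∠1.9° Ω.
Step 5 — Source phasor: V = 204∠-129.3° V = -129.2 - j157.9 V.
Step 6 — Ohm's law: I = V / Z_total = (-129.2 - j157.9) / (193.6 + j6.278) = -0.693 - j0.7928 A.
Step 7 — Convert to polar: |I| = 1.053 A, ∠I = -131.2°.

I = 1.053∠-131.2° A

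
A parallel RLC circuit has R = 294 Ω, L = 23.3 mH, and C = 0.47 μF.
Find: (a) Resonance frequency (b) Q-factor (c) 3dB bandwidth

Step 1 — Resonance: ω₀ = 1/√(LC) = 1/√(0.0233·4.7e-07) = 9556 rad/s.
Step 2 — f₀ = ω₀/(2π) = 1521 Hz.
Step 3 — Parallel Q: Q = R/(ω₀L) = 294/(9556·0.0233) = 1.32.
Step 4 — Bandwidth: Δω = ω₀/Q = 7237 rad/s; BW = Δω/(2π) = 1152 Hz.

(a) f₀ = 1521 Hz  (b) Q = 1.32  (c) BW = 1152 Hz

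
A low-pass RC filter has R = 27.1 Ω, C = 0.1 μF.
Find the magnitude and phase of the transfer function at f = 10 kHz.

Step 1 — Angular frequency: ω = 2π·1e+04 = 6.283e+04 rad/s.
Step 2 — Transfer function: H(jω) = 1/(1 + jωRC).
Step 3 — Denominator: 1 + jωRC = 1 + j·6.283e+04·27.1·1e-07 = 1 + j0.1703.
Step 4 — H = 0.9718 - j0.1655.
Step 5 — Magnitude: |H| = 0.9858 (-0.1 dB); phase: φ = -9.7°.

|H| = 0.9858 (-0.1 dB), φ = -9.7°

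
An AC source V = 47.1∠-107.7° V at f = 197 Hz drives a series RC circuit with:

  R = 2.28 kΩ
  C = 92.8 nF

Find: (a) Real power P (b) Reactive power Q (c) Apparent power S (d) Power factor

Step 1 — Angular frequency: ω = 2π·f = 2π·197 = 1238 rad/s.
Step 2 — Component impedances:
  R: Z = R = 2280 Ω
  C: Z = 1/(jωC) = -j/(ω·C) = 0 - j8706 Ω
Step 3 — Series combination: Z_total = R + C = 2280 - j8706 Ω = 8999∠-75.3° Ω.
Step 4 — Source phasor: V = 47.1∠-107.7° V = -14.32 - j44.87 V.
Step 5 — Current: I = V / Z = 0.00442 - j0.002803 A = 0.005234∠-32.4° A.
Step 6 — Complex power: S = V·I* = 0.06245 - j0.2385 VA.
Step 7 — Real power: P = Re(S) = 0.06245 W.
Step 8 — Reactive power: Q = Im(S) = -0.2385 VAR.
Step 9 — Apparent power: |S| = 0.2465 VA.
Step 10 — Power factor: PF = P/|S| = 0.2534 (leading).

(a) P = 0.06245 W  (b) Q = -0.2385 VAR  (c) S = 0.2465 VA  (d) PF = 0.2534 (leading)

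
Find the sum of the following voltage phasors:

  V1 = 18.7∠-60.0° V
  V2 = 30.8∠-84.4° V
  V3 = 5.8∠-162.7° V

Step 1 — Convert each phasor to rectangular form:
  V1 = 18.7·(cos(-60.0°) + j·sin(-60.0°)) = 9.35 - j16.19 V
  V2 = 30.8·(cos(-84.4°) + j·sin(-84.4°)) = 3.006 - j30.65 V
  V3 = 5.8·(cos(-162.7°) + j·sin(-162.7°)) = -5.538 - j1.725 V
Step 2 — Sum components: V_total = 6.818 - j48.57 V.
Step 3 — Convert to polar: |V_total| = 49.05 V, ∠V_total = -82.0°.

V_total = 49.05∠-82.0° V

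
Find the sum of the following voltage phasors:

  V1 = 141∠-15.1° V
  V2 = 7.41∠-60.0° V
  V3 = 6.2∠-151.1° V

Step 1 — Convert each phasor to rectangular form:
  V1 = 141·(cos(-15.1°) + j·sin(-15.1°)) = 136.1 - j36.73 V
  V2 = 7.41·(cos(-60.0°) + j·sin(-60.0°)) = 3.705 - j6.417 V
  V3 = 6.2·(cos(-151.1°) + j·sin(-151.1°)) = -5.428 - j2.996 V
Step 2 — Sum components: V_total = 134.4 - j46.14 V.
Step 3 — Convert to polar: |V_total| = 142.1 V, ∠V_total = -18.9°.

V_total = 142.1∠-18.9° V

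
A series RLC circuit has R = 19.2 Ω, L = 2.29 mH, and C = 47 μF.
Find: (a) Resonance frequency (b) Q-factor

Step 1 — Resonance condition Im(Z)=0 gives ω₀ = 1/√(LC).
Step 2 — ω₀ = 1/√(0.00229·4.7e-05) = 3048 rad/s.
Step 3 — f₀ = ω₀/(2π) = 485.1 Hz.
Step 4 — Series Q: Q = ω₀L/R = 3048·0.00229/19.2 = 0.3636.

(a) f₀ = 485.1 Hz  (b) Q = 0.3636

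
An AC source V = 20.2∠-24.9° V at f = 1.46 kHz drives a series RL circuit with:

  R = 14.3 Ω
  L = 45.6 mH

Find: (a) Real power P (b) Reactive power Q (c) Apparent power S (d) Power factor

Step 1 — Angular frequency: ω = 2π·f = 2π·1460 = 9173 rad/s.
Step 2 — Component impedances:
  R: Z = R = 14.3 Ω
  L: Z = jωL = j·9173·0.0456 = 0 + j418.3 Ω
Step 3 — Series combination: Z_total = R + L = 14.3 + j418.3 Ω = 418.6∠88.0° Ω.
Step 4 — Source phasor: V = 20.2∠-24.9° V = 18.32 - j8.505 V.
Step 5 — Current: I = V / Z = -0.01881 - j0.04444 A = 0.04826∠-112.9° A.
Step 6 — Complex power: S = V·I* = 0.03331 + j0.9743 VA.
Step 7 — Real power: P = Re(S) = 0.03331 W.
Step 8 — Reactive power: Q = Im(S) = 0.9743 VAR.
Step 9 — Apparent power: |S| = 0.9749 VA.
Step 10 — Power factor: PF = P/|S| = 0.03417 (lagging).

(a) P = 0.03331 W  (b) Q = 0.9743 VAR  (c) S = 0.9749 VA  (d) PF = 0.03417 (lagging)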